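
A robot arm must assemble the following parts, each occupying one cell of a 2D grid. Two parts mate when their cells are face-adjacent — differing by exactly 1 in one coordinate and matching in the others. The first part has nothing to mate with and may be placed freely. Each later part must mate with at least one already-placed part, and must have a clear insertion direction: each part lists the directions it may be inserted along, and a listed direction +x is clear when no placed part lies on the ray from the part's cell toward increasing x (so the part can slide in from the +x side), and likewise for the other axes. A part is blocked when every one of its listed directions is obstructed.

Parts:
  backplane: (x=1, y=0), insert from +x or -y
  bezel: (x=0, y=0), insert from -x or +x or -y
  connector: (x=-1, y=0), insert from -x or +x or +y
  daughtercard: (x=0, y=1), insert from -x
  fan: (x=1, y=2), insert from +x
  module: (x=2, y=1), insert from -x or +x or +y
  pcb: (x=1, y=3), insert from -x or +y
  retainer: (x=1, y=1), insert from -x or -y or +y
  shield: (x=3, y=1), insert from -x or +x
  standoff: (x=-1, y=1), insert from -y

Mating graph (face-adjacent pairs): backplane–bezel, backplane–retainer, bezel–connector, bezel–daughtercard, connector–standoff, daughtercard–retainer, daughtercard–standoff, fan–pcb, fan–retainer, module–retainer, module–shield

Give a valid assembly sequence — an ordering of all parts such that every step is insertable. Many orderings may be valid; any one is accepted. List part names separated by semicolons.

pcb; fan; retainer; module; backplane; bezel; daughtercard; standoff; connector; shield

1. pcb@(1, 3) [-x clear] — {pcb}
2. fan@(1, 2) [+x clear] — {fan, pcb}
3. retainer@(1, 1) [-x clear] — {fan, pcb, retainer}
4. module@(2, 1) [+x clear] — {fan, module, pcb, retainer}
5. backplane@(1, 0) [+x clear] — {backplane, fan, module, pcb, retainer}
6. bezel@(0, 0) [-x clear] — {backplane, bezel, fan, module, pcb, retainer}
7. daughtercard@(0, 1) [-x clear] — {backplane, bezel, daughtercard, fan, module, pcb, retainer}
8. standoff@(-1, 1) [-y clear] — {backplane, bezel, daughtercard, fan, module, pcb, retainer, standoff}
9. connector@(-1, 0) [-x clear] — {backplane, bezel, connector, daughtercard, fan, module, pcb, retainer, standoff}
10. shield@(3, 1) [+x clear] — {backplane, bezel, connector, daughtercard, fan, module, pcb, retainer, shield, standoff}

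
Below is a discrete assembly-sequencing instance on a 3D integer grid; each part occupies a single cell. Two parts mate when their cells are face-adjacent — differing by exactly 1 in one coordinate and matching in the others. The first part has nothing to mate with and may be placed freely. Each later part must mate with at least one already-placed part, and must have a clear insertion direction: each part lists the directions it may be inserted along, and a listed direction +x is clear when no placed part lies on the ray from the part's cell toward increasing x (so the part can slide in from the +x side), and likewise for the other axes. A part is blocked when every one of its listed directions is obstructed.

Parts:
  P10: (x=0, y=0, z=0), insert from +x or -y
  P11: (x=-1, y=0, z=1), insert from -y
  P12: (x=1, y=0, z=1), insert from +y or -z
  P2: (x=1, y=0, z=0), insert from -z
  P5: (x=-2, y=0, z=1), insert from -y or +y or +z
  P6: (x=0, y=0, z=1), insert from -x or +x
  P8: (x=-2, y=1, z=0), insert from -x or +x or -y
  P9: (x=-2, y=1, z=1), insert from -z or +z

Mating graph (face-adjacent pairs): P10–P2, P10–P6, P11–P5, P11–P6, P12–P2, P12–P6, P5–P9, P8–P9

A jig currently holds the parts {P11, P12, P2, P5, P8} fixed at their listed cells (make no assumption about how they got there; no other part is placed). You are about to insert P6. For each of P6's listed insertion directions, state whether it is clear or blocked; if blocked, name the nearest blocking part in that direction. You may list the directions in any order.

-x: nearest on ray is P11@(-1, 0, 1) ⇒ blocked
+x: nearest on ray is P12@(1, 0, 1) ⇒ blocked

+x: blocked by P12; -x: blocked by P11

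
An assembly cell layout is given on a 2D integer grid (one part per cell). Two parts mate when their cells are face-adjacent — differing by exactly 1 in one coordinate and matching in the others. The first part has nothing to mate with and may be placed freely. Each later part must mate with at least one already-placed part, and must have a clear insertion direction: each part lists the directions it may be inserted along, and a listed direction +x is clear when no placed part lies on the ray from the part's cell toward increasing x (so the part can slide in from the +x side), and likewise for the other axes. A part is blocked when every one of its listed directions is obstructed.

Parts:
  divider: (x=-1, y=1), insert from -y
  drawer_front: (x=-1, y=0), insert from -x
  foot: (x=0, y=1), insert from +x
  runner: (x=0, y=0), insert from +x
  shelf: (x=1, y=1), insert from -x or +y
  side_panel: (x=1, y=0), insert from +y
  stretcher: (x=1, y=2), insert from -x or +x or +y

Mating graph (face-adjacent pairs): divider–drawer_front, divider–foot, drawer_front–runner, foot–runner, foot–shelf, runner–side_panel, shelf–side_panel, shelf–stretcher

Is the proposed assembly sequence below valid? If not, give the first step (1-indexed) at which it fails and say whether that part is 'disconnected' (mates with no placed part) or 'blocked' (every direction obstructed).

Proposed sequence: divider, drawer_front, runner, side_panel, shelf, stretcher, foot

Invalid at step 7 (blocked)

1. divider@(-1, 1) [-y clear] — {divider}
2. drawer_front@(-1, 0) [-x clear] — {divider, drawer_front}
3. runner@(0, 0) [+x clear] — {divider, drawer_front, runner}
4. side_panel@(1, 0) [+y clear] — {divider, drawer_front, runner, side_panel}
5. shelf@(1, 1) [+y clear] — {divider, drawer_front, runner, shelf, side_panel}
6. stretcher@(1, 2) [-x clear] — {divider, drawer_front, runner, shelf, side_panel, stretcher}
7. foot@(0, 1) — +x all obstructed ⇒ blocked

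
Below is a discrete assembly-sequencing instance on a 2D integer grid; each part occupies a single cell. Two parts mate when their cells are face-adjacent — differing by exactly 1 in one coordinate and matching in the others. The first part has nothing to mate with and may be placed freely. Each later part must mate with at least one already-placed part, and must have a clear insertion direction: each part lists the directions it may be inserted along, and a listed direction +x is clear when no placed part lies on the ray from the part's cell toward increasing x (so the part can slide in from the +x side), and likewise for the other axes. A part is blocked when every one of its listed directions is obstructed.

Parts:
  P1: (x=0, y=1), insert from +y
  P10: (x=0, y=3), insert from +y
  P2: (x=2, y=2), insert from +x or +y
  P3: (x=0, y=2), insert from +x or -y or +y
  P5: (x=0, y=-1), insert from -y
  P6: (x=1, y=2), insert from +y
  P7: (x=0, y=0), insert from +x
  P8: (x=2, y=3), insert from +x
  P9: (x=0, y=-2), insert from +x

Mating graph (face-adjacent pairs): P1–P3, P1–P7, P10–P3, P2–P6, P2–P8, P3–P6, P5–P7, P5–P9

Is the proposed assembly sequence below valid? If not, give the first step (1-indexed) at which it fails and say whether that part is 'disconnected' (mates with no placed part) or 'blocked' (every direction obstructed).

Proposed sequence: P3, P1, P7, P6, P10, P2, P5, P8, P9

1. P3@(0, 2) [+x clear] — {P3}
2. P1@(0, 1) — +y all obstructed ⇒ blocked

Invalid at step 2 (blocked)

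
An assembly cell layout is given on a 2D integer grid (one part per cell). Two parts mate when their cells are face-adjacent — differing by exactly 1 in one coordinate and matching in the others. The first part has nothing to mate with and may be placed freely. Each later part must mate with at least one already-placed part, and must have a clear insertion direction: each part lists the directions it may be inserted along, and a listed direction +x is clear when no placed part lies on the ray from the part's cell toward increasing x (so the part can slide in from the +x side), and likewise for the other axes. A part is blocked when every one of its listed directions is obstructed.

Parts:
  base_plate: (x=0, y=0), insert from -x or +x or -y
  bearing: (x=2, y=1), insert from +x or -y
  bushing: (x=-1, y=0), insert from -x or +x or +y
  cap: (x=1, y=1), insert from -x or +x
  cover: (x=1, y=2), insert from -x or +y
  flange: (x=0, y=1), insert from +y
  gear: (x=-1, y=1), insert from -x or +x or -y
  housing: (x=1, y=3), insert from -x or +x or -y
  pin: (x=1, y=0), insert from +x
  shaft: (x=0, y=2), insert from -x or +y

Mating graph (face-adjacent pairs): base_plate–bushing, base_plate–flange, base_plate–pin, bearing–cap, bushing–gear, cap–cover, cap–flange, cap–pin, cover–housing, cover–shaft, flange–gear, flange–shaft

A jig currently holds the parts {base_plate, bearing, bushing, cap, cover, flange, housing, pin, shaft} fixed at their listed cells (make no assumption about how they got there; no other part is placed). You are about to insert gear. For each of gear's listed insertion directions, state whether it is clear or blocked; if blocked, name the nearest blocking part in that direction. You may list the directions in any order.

-x: ray from gear(-1, 1) has no placed part ⇒ clear
+x: nearest on ray is flange@(0, 1) ⇒ blocked
-y: nearest on ray is bushing@(-1, 0) ⇒ blocked

+x: blocked by flange; -x: clear; -y: blocked by bushing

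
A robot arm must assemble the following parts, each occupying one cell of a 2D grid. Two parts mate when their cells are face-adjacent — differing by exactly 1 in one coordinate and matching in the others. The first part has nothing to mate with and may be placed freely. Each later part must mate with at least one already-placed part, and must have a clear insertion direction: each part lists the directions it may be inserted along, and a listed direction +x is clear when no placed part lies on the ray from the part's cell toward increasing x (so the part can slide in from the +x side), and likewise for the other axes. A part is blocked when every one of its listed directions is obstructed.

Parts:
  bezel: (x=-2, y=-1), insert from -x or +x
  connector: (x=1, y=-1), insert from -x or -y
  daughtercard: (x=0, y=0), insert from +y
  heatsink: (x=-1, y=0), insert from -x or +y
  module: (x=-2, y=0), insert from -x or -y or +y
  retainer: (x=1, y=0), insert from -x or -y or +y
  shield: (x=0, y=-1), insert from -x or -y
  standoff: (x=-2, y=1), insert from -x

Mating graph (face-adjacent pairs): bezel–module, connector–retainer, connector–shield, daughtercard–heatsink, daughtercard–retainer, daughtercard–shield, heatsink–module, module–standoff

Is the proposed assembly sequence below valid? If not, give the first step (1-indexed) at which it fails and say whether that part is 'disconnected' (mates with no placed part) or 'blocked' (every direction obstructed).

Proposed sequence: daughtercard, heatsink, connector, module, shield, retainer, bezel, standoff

Invalid at step 3 (disconnected)

1. daughtercard@(0, 0) [+y clear] — {daughtercard}
2. heatsink@(-1, 0) [-x clear] — {daughtercard, heatsink}
3. connector@(1, -1) — no placed neighbour ⇒ disconnected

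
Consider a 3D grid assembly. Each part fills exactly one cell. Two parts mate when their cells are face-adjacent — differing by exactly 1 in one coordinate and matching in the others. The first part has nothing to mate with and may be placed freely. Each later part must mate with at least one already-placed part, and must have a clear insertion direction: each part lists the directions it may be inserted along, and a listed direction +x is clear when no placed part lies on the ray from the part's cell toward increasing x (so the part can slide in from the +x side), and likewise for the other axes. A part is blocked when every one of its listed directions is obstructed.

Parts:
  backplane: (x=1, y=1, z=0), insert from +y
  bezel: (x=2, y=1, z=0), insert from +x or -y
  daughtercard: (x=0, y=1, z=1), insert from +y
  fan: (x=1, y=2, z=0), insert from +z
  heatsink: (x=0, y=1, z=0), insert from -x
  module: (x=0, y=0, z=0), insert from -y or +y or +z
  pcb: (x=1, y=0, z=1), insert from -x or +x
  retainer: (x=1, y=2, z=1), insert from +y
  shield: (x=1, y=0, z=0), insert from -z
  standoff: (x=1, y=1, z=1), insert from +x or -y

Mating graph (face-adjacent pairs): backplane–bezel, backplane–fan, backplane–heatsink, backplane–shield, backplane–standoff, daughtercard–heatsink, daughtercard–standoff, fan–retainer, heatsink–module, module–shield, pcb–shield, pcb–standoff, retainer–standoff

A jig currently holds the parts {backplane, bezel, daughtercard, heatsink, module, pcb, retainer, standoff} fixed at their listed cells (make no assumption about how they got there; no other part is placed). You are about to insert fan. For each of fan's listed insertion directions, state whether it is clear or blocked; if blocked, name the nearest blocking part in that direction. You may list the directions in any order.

+z: blocked by retainer

+z: nearest on ray is retainer@(1, 2, 1) ⇒ blocked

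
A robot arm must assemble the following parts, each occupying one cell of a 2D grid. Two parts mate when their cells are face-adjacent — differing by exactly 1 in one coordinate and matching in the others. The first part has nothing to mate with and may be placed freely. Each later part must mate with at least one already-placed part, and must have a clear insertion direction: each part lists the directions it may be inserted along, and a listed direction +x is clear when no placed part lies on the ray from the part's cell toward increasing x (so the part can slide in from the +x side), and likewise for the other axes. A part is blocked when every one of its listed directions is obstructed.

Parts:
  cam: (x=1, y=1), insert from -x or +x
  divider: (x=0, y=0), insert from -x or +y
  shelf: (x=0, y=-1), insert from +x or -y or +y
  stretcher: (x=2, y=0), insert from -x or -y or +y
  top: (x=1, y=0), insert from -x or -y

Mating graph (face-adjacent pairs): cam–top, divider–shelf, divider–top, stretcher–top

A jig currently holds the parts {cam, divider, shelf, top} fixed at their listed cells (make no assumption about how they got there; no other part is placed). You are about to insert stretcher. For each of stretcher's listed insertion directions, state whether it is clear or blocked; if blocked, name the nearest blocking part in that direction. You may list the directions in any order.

+y: clear; -x: blocked by top; -y: clear

-x: nearest on ray is top@(1, 0) ⇒ blocked
-y: ray from stretcher(2, 0) has no placed part ⇒ clear
+y: ray from stretcher(2, 0) has no placed part ⇒ clear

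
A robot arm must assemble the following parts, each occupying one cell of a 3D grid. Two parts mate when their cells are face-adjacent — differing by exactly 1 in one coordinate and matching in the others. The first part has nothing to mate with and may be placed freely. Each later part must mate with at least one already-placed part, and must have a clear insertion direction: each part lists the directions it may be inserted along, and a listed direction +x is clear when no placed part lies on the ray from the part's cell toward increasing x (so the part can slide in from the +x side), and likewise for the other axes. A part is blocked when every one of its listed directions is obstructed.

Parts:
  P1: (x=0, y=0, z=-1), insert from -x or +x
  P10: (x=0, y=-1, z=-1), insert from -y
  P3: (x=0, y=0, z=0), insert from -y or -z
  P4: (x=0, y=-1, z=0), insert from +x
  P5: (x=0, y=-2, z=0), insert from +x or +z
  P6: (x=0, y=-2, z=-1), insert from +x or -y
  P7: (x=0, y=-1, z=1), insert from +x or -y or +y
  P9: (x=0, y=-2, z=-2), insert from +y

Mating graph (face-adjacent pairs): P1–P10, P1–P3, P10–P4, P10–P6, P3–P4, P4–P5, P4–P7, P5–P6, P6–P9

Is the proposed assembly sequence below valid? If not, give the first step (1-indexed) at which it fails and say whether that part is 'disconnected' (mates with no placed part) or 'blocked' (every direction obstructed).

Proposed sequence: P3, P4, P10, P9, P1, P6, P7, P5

Invalid at step 4 (disconnected)

1. P3@(0, 0, 0) [-y clear] — {P3}
2. P4@(0, -1, 0) [+x clear] — {P3, P4}
3. P10@(0, -1, -1) [-y clear] — {P10, P3, P4}
4. P9@(0, -2, -2) — no placed neighbour ⇒ disconnected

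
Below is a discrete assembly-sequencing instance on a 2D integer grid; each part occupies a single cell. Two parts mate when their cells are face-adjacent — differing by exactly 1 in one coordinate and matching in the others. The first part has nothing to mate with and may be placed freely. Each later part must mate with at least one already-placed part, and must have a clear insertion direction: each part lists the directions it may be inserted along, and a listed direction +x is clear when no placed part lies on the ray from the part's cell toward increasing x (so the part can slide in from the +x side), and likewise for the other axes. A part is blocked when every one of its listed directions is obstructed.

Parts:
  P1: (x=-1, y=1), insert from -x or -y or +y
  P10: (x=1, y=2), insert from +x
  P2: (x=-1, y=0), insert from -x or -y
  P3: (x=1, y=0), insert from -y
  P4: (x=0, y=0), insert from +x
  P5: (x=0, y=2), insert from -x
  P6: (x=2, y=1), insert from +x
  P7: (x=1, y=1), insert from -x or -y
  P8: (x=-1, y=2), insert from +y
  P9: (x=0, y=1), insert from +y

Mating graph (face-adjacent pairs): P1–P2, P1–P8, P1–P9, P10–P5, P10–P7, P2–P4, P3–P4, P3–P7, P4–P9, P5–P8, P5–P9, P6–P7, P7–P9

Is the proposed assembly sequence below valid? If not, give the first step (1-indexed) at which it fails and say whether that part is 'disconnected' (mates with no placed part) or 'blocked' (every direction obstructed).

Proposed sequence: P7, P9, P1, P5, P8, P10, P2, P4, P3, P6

1. P7@(1, 1) [-x clear] — {P7}
2. P9@(0, 1) [+y clear] — {P7, P9}
3. P1@(-1, 1) [-x clear] — {P1, P7, P9}
4. P5@(0, 2) [-x clear] — {P1, P5, P7, P9}
5. P8@(-1, 2) [+y clear] — {P1, P5, P7, P8, P9}
6. P10@(1, 2) [+x clear] — {P1, P10, P5, P7, P8, P9}
7. P2@(-1, 0) [-x clear] — {P1, P10, P2, P5, P7, P8, P9}
8. P4@(0, 0) [+x clear] — {P1, P10, P2, P4, P5, P7, P8, P9}
9. P3@(1, 0) [-y clear] — {P1, P10, P2, P3, P4, P5, P7, P8, P9}
10. P6@(2, 1) [+x clear] — {P1, P10, P2, P3, P4, P5, P6, P7, P8, P9}

Valid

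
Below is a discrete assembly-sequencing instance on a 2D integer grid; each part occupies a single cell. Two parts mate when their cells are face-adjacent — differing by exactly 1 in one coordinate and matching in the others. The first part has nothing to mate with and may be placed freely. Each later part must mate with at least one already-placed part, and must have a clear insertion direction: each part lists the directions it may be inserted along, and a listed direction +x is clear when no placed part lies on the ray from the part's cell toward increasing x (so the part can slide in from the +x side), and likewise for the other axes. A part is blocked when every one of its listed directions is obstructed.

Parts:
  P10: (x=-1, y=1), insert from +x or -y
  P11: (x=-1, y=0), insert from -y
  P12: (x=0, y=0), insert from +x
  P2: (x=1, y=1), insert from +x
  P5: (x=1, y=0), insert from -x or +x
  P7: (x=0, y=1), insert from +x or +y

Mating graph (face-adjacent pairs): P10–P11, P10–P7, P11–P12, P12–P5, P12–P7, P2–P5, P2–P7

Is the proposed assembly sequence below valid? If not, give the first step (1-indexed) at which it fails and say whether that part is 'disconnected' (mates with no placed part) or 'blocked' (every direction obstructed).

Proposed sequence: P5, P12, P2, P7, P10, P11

Invalid at step 2 (blocked)

1. P5@(1, 0) [-x clear] — {P5}
2. P12@(0, 0) — +x all obstructed ⇒ blocked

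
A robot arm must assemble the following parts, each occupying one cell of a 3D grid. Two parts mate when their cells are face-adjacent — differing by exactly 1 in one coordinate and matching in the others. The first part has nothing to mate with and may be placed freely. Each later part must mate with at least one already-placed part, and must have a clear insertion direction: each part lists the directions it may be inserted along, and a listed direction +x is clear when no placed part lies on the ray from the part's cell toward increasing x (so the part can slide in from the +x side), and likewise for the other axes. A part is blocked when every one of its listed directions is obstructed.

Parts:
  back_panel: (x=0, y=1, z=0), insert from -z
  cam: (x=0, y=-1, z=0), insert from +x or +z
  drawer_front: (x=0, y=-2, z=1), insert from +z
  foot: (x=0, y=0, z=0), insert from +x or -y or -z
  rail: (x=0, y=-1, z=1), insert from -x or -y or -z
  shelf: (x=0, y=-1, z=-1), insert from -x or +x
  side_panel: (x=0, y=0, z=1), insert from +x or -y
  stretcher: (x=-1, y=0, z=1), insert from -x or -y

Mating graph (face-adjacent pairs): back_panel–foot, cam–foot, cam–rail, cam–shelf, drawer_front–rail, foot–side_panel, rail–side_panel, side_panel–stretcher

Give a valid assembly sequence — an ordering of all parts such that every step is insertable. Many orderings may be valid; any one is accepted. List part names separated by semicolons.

1. shelf@(0, -1, -1) [-x clear] — {shelf}
2. cam@(0, -1, 0) [+x clear] — {cam, shelf}
3. foot@(0, 0, 0) [+x clear] — {cam, foot, shelf}
4. side_panel@(0, 0, 1) [+x clear] — {cam, foot, shelf, side_panel}
5. stretcher@(-1, 0, 1) [-x clear] — {cam, foot, shelf, side_panel, stretcher}
6. back_panel@(0, 1, 0) [-z clear] — {back_panel, cam, foot, shelf, side_panel, stretcher}
7. rail@(0, -1, 1) [-x clear] — {back_panel, cam, foot, rail, shelf, side_panel, stretcher}
8. drawer_front@(0, -2, 1) [+z clear] — {back_panel, cam, drawer_front, foot, rail, shelf, side_panel, stretcher}

shelf; cam; foot; side_panel; stretcher; back_panel; rail; drawer_front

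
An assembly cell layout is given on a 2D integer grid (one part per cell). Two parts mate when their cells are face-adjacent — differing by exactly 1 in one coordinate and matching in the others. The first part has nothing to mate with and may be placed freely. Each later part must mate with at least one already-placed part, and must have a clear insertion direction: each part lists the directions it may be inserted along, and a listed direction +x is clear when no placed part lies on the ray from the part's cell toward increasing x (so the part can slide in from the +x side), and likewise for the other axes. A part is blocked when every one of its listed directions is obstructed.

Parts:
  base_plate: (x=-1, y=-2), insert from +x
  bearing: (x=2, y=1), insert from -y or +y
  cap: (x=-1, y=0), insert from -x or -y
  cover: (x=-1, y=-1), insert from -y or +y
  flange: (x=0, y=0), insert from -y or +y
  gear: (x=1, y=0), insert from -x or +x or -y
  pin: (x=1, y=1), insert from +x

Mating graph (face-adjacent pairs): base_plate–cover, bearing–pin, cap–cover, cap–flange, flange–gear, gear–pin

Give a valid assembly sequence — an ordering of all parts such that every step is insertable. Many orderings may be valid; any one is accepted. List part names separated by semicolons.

1. base_plate@(-1, -2) [+x clear] — {base_plate}
2. cover@(-1, -1) [+y clear] — {base_plate, cover}
3. cap@(-1, 0) [-x clear] — {base_plate, cap, cover}
4. flange@(0, 0) [-y clear] — {base_plate, cap, cover, flange}
5. gear@(1, 0) [+x clear] — {base_plate, cap, cover, flange, gear}
6. pin@(1, 1) [+x clear] — {base_plate, cap, cover, flange, gear, pin}
7. bearing@(2, 1) [-y clear] — {base_plate, bearing, cap, cover, flange, gear, pin}

base_plate; cover; cap; flange; gear; pin; bearing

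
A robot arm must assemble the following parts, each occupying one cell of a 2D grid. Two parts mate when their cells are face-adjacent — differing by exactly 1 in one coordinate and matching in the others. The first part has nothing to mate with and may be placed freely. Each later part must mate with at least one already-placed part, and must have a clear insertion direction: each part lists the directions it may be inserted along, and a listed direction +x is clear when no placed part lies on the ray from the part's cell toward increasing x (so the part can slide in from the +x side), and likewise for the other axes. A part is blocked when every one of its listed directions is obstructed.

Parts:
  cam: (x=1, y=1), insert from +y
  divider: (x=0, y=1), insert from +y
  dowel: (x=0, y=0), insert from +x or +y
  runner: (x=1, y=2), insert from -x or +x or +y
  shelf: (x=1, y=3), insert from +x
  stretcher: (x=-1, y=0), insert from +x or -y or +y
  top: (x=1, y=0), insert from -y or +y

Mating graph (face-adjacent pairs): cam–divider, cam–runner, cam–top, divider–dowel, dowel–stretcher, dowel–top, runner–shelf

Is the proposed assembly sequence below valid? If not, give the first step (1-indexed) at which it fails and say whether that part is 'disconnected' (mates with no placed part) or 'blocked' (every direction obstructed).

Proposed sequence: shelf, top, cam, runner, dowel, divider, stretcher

Invalid at step 2 (disconnected)

1. shelf@(1, 3) [+x clear] — {shelf}
2. top@(1, 0) — no placed neighbour ⇒ disconnected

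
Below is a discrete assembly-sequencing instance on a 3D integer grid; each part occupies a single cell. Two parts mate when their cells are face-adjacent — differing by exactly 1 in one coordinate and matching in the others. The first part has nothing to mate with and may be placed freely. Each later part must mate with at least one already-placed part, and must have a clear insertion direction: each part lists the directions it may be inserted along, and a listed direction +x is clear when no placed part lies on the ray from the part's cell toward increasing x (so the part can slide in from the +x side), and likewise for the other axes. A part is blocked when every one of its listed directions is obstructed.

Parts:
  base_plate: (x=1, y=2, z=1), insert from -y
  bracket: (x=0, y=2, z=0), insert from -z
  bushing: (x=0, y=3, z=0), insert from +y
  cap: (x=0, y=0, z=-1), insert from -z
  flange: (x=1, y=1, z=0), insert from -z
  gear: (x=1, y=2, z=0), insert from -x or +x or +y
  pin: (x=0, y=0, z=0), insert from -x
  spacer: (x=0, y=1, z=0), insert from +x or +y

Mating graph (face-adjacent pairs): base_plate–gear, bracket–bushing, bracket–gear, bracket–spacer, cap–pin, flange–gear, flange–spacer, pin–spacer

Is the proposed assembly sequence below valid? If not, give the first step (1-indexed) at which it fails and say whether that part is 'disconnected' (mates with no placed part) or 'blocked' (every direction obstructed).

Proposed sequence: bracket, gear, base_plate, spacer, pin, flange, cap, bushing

Valid

1. bracket@(0, 2, 0) [-z clear] — {bracket}
2. gear@(1, 2, 0) [+x clear] — {bracket, gear}
3. base_plate@(1, 2, 1) [-y clear] — {base_plate, bracket, gear}
4. spacer@(0, 1, 0) [+x clear] — {base_plate, bracket, gear, spacer}
5. pin@(0, 0, 0) [-x clear] — {base_plate, bracket, gear, pin, spacer}
6. flange@(1, 1, 0) [-z clear] — {base_plate, bracket, flange, gear, pin, spacer}
7. cap@(0, 0, -1) [-z clear] — {base_plate, bracket, cap, flange, gear, pin, spacer}
8. bushing@(0, 3, 0) [+y clear] — {base_plate, bracket, bushing, cap, flange, gear, pin, spacer}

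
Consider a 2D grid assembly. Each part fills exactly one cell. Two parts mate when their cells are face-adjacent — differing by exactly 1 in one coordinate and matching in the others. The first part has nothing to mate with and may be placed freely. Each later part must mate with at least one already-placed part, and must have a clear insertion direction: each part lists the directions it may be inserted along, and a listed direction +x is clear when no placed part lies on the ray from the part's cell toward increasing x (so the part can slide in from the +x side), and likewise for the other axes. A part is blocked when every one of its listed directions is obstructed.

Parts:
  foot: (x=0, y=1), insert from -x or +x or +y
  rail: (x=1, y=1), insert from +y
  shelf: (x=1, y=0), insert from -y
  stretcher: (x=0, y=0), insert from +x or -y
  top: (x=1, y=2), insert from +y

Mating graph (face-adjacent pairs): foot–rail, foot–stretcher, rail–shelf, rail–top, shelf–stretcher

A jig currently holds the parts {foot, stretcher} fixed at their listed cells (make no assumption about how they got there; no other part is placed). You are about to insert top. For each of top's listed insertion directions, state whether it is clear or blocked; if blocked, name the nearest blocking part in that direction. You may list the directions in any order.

+y: clear

+y: ray from top(1, 2) has no placed part ⇒ clear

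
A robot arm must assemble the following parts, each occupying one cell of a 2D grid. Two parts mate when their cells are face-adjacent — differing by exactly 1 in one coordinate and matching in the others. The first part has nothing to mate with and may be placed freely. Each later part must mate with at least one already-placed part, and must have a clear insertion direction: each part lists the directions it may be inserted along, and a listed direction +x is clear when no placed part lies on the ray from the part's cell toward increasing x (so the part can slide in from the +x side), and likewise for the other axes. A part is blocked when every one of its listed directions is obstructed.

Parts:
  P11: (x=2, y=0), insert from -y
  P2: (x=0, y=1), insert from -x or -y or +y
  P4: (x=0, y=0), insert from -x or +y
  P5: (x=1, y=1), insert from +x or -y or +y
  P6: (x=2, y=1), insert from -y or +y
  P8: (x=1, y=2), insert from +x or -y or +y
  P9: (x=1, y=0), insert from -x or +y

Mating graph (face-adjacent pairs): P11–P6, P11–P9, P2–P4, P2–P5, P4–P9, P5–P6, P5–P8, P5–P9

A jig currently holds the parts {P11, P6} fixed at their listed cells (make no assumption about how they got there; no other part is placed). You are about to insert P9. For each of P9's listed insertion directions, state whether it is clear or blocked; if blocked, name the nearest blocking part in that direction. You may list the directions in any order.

-x: ray from P9(1, 0) has no placed part ⇒ clear
+y: ray from P9(1, 0) has no placed part ⇒ clear

+y: clear; -x: clear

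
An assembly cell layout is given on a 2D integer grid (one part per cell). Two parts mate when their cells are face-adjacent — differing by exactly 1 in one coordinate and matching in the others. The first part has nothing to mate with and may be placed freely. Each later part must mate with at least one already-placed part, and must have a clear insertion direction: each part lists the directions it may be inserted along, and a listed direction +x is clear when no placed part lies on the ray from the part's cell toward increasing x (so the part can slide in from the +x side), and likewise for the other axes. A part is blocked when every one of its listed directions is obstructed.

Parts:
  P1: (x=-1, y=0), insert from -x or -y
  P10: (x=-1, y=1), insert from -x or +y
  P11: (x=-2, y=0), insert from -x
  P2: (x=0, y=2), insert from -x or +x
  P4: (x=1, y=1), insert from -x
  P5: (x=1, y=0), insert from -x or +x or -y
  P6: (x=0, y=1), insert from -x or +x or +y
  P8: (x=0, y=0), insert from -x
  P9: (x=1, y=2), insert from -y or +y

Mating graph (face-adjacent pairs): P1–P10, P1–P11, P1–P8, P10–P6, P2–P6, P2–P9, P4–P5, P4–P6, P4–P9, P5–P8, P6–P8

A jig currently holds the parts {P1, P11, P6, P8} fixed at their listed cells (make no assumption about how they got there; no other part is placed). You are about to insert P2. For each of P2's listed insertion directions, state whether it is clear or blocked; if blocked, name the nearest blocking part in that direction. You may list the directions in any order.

+x: clear; -x: clear

-x: ray from P2(0, 2) has no placed part ⇒ clear
+x: ray from P2(0, 2) has no placed part ⇒ clear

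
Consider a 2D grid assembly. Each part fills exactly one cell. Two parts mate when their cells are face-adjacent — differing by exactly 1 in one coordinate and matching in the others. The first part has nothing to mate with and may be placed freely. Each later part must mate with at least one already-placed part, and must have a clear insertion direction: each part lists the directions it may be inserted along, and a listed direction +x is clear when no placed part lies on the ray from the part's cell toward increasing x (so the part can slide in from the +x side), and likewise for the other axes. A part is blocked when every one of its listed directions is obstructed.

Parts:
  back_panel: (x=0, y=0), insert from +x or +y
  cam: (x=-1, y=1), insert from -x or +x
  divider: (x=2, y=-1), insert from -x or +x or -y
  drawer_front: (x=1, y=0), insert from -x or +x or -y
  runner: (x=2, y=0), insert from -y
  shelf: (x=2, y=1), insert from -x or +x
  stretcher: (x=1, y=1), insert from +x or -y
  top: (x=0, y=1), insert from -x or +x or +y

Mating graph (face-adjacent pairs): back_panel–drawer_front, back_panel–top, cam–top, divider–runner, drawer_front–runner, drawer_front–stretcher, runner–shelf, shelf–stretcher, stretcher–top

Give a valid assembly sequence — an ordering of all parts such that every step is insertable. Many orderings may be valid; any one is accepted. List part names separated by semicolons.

1. back_panel@(0, 0) [+x clear] — {back_panel}
2. top@(0, 1) [-x clear] — {back_panel, top}
3. stretcher@(1, 1) [+x clear] — {back_panel, stretcher, top}
4. shelf@(2, 1) [+x clear] — {back_panel, shelf, stretcher, top}
5. runner@(2, 0) [-y clear] — {back_panel, runner, shelf, stretcher, top}
6. divider@(2, -1) [-x clear] — {back_panel, divider, runner, shelf, stretcher, top}
7. cam@(-1, 1) [-x clear] — {back_panel, cam, divider, runner, shelf, stretcher, top}
8. drawer_front@(1, 0) [-y clear] — {back_panel, cam, divider, drawer_front, runner, shelf, stretcher, top}

back_panel; top; stretcher; shelf; runner; divider; cam; drawer_front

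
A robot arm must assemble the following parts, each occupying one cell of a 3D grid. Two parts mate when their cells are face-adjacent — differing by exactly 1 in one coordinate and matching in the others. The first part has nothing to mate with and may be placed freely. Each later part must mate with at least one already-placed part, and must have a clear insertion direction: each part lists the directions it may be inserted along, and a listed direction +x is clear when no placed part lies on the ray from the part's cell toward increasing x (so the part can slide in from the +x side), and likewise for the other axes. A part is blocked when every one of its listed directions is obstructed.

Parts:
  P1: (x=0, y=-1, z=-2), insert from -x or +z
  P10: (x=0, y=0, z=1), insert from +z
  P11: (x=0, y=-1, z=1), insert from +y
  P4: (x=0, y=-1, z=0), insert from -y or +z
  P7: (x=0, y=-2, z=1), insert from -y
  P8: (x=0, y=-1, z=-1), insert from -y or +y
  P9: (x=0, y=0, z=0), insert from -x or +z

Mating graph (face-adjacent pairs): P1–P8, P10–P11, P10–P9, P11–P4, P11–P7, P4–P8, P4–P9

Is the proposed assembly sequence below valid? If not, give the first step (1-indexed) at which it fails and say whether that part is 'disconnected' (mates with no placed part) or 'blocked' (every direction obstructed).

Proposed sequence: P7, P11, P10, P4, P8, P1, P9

Valid

1. P7@(0, -2, 1) [-y clear] — {P7}
2. P11@(0, -1, 1) [+y clear] — {P11, P7}
3. P10@(0, 0, 1) [+z clear] — {P10, P11, P7}
4. P4@(0, -1, 0) [-y clear] — {P10, P11, P4, P7}
5. P8@(0, -1, -1) [-y clear] — {P10, P11, P4, P7, P8}
6. P1@(0, -1, -2) [-x clear] — {P1, P10, P11, P4, P7, P8}
7. P9@(0, 0, 0) [-x clear] — {P1, P10, P11, P4, P7, P8, P9}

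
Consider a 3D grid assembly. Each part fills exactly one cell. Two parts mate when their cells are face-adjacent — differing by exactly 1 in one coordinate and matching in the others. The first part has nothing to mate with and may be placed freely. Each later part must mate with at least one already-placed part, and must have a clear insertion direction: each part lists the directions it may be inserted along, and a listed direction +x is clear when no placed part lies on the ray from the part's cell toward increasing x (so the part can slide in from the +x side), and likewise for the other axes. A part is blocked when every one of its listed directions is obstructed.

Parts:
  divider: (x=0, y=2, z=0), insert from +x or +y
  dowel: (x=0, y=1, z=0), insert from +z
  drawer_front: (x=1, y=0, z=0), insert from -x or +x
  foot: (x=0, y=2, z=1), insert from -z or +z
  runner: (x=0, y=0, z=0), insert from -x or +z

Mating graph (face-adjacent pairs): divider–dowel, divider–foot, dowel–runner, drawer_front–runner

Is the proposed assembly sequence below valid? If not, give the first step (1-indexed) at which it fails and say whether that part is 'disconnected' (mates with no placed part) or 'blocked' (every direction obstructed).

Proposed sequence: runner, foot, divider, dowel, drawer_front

Invalid at step 2 (disconnected)

1. runner@(0, 0, 0) [-x clear] — {runner}
2. foot@(0, 2, 1) — no placed neighbour ⇒ disconnected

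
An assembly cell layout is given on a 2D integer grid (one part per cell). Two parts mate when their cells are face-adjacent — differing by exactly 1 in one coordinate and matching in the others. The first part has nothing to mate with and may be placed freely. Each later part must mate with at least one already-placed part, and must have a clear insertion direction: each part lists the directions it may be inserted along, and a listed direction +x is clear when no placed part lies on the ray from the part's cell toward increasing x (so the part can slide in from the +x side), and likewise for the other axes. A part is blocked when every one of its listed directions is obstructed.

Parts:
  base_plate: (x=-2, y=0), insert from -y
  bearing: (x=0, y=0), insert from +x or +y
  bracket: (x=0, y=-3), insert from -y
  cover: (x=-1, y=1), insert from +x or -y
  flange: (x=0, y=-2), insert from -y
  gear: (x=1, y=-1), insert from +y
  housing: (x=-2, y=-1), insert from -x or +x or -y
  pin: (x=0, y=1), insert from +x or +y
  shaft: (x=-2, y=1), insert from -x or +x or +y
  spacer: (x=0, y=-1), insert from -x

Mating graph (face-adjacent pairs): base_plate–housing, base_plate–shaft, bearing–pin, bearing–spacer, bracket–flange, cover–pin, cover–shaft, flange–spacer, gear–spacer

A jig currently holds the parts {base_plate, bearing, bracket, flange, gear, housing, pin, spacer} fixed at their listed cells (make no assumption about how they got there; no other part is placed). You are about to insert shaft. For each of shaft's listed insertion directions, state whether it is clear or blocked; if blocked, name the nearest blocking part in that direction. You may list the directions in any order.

+x: blocked by pin; +y: clear; -x: clear

-x: ray from shaft(-2, 1) has no placed part ⇒ clear
+x: nearest on ray is pin@(0, 1) ⇒ blocked
+y: ray from shaft(-2, 1) has no placed part ⇒ clear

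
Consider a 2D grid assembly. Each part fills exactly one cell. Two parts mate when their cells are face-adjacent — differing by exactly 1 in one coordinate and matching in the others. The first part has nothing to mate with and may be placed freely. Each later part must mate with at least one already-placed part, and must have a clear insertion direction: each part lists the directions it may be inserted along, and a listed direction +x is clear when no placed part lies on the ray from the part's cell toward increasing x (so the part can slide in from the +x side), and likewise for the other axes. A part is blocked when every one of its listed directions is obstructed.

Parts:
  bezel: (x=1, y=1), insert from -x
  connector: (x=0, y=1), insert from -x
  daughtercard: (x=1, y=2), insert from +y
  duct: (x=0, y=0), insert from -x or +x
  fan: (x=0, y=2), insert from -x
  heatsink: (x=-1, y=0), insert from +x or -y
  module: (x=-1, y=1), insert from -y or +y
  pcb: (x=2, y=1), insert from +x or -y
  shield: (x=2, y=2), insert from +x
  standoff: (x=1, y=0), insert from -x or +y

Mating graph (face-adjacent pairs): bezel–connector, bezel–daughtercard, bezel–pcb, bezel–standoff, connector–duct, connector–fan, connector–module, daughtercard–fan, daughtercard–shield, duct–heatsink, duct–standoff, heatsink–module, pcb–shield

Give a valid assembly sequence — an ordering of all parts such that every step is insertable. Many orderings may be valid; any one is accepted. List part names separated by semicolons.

1. standoff@(1, 0) [-x clear] — {standoff}
2. duct@(0, 0) [-x clear] — {duct, standoff}
3. bezel@(1, 1) [-x clear] — {bezel, duct, standoff}
4. pcb@(2, 1) [+x clear] — {bezel, duct, pcb, standoff}
5. shield@(2, 2) [+x clear] — {bezel, duct, pcb, shield, standoff}
6. connector@(0, 1) [-x clear] — {bezel, connector, duct, pcb, shield, standoff}
7. module@(-1, 1) [-y clear] — {bezel, connector, duct, module, pcb, shield, standoff}
8. fan@(0, 2) [-x clear] — {bezel, connector, duct, fan, module, pcb, shield, standoff}
9. daughtercard@(1, 2) [+y clear] — {bezel, connector, daughtercard, duct, fan, module, pcb, shield, standoff}
10. heatsink@(-1, 0) [-y clear] — {bezel, connector, daughtercard, duct, fan, heatsink, module, pcb, shield, standoff}

standoff; duct; bezel; pcb; shield; connector; module; fan; daughtercard; heatsink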